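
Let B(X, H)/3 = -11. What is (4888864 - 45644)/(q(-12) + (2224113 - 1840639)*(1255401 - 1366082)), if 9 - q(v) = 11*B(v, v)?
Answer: -2421610/21221642711 ≈ -0.00011411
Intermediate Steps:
B(X, H) = -33 (B(X, H) = 3*(-11) = -33)
q(v) = 372 (q(v) = 9 - 11*(-33) = 9 - 1*(-363) = 9 + 363 = 372)
(4888864 - 45644)/(q(-12) + (2224113 - 1840639)*(1255401 - 1366082)) = (4888864 - 45644)/(372 + (2224113 - 1840639)*(1255401 - 1366082)) = 4843220/(372 + 383474*(-110681)) = 4843220/(372 - 42443285794) = 4843220/(-42443285422) = 4843220*(-1/42443285422) = -2421610/21221642711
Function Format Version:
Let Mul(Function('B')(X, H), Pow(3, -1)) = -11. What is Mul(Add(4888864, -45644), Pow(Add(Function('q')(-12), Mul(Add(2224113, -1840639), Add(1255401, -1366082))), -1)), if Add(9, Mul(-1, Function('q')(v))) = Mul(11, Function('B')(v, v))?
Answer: Rational(-2421610, 21221642711) ≈ -0.00011411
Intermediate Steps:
Function('B')(X, H) = -33 (Function('B')(X, H) = Mul(3, -11) = -33)
Function('q')(v) = 372 (Function('q')(v) = Add(9, Mul(-1, Mul(11, -33))) = Add(9, Mul(-1, -363)) = Add(9, 363) = 372)
Mul(Add(4888864, -45644), Pow(Add(Function('q')(-12), Mul(Add(2224113, -1840639), Add(1255401, -1366082))), -1)) = Mul(Add(4888864, -45644), Pow(Add(372, Mul(Add(2224113, -1840639), Add(1255401, -1366082))), -1)) = Mul(4843220, Pow(Add(372, Mul(383474, -110681)), -1)) = Mul(4843220, Pow(Add(372, -42443285794), -1)) = Mul(4843220, Pow(-42443285422, -1)) = Mul(4843220, Rational(-1, 42443285422)) = Rational(-2421610, 21221642711)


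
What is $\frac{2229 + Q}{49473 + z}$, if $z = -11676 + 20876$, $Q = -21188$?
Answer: $- \frac{18959}{58673} \approx -0.32313$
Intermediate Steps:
$z = 9200$
$\frac{2229 + Q}{49473 + z} = \frac{2229 - 21188}{49473 + 9200} = - \frac{18959}{58673}$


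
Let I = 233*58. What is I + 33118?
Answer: 46632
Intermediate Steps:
I = 13514
I + 33118 = 13514 + 33118 = 46632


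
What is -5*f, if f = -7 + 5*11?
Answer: -240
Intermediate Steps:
f = 48 (f = -7 + 55 = 48)
-5*f = -5*48 = -240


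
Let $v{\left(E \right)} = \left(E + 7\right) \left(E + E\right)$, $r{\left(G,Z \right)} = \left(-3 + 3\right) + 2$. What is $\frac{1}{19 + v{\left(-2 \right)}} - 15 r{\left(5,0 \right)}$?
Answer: $-31$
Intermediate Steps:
$r{\left(G,Z \right)} = 2$ ($r{\left(G,Z \right)} = 0 + 2 = 2$)
$v{\left(E \right)} = 2 E \left(7 + E\right)$ ($v{\left(E \right)} = \left(7 + E\right) 2 E = 2 E \left(7 + E\right)$)
$\frac{1}{19 + v{\left(-2 \right)}} - 15 r{\left(5,0 \right)} = \frac{1}{19 + 2 \left(-2\right) \left(7 - 2\right)} - 30 = \frac{1}{19 + 2 \left(-2\right) 5} - 30 = \frac{1}{19 - 20} - 30 = \frac{1}{-1} - 30 = -1 - 30 = -31$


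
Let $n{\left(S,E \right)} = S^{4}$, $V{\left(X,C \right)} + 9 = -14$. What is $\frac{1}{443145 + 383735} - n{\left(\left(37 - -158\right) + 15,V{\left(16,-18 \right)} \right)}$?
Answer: $- \frac{1608124492799999}{826880} \approx -1.9448 \cdot 10^{9}$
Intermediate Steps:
$V{\left(X,C \right)} = -23$ ($V{\left(X,C \right)} = -9 - 14 = -23$)
$\frac{1}{443145 + 383735} - n{\left(\left(37 - -158\right) + 15,V{\left(16,-18 \right)} \right)} = \frac{1}{443145 + 383735} - \left(\left(37 - -158\right) + 15\right)^{4} = \frac{1}{826880} - \left(\left(37 + 158\right) + 15\right)^{4} = \frac{1}{826880} - \left(195 + 15\right)^{4} = \frac{1}{826880} - 210^{4} = \frac{1}{826880} - 1944810000 = - \frac{1608124492799999}{826880}$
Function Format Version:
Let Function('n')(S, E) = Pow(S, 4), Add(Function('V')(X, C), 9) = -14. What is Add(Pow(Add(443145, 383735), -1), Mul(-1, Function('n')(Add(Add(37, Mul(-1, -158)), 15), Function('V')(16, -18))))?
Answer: Rational(-1608124492799999, 826880) ≈ -1.9448e+9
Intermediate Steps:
Function('V')(X, C) = -23 (Function('V')(X, C) = Add(-9, -14) = -23)
Add(Pow(Add(443145, 383735), -1), Mul(-1, Function('n')(Add(Add(37, Mul(-1, -158)), 15), Function('V')(16, -18)))) = Add(Pow(Add(443145, 383735), -1), Mul(-1, Pow(Add(Add(37, Mul(-1, -158)), 15), 4))) = Add(Pow(826880, -1), Mul(-1, Pow(Add(Add(37, 158), 15), 4))) = Add(Rational(1, 826880), Mul(-1, Pow(Add(195, 15), 4))) = Add(Rational(1, 826880), Mul(-1, Pow(210, 4))) = Add(Rational(1, 826880), Mul(-1, 1944810000)) = Add(Rational(1, 826880), -1944810000) = Rational(-1608124492799999, 826880)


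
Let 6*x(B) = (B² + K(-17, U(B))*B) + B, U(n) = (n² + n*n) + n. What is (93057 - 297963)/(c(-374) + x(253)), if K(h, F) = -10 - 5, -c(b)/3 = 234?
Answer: -1229436/56255 ≈ -21.855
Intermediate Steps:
U(n) = n + 2*n² (U(n) = (n² + n²) + n = 2*n² + n = n + 2*n²)
c(b) = -702 (c(b) = -3*234 = -702)
K(h, F) = -15
x(B) = -7*B/3 + B²/6 (x(B) = ((B² - 15*B) + B)/6 = (B² - 14*B)/6 = -7*B/3 + B²/6)
(93057 - 297963)/(c(-374) + x(253)) = (93057 - 297963)/(-702 + (⅙)*253*(-14 + 253)) = -204906/(-702 + (⅙)*253*239) = -204906/(-702 + 60467/6) = -204906/56255/6 = -204906*6/56255 = -1229436/56255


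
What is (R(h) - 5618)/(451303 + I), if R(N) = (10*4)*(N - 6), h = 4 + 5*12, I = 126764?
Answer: -3298/578067 ≈ -0.0057052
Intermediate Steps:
h = 64 (h = 4 + 60 = 64)
R(N) = -240 + 40*N (R(N) = 40*(-6 + N) = -240 + 40*N)
(R(h) - 5618)/(451303 + I) = ((-240 + 40*64) - 5618)/(451303 + 126764) = ((-240 + 2560) - 5618)/578067 = (2320 - 5618)*(1/578067) = -3298*1/578067 = -3298/578067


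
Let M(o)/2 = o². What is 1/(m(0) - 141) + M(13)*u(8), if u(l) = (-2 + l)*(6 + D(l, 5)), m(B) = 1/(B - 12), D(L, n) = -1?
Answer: 17167008/1693 ≈ 10140.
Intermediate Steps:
M(o) = 2*o²
m(B) = 1/(-12 + B)
u(l) = -10 + 5*l (u(l) = (-2 + l)*(6 - 1) = (-2 + l)*5 = -10 + 5*l)
1/(m(0) - 141) + M(13)*u(8) = 1/(1/(-12 + 0) - 141) + (2*13²)*(-10 + 5*8) = 1/(1/(-12) - 141) + (2*169)*(-10 + 40) = 1/(-1/12 - 141) + 338*30 = 1/(-1693/12) + 10140 = -12/1693 + 10140 = 17167008/1693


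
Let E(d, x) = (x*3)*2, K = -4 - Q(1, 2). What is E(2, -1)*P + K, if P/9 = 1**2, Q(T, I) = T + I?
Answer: -61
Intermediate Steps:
Q(T, I) = I + T
P = 9 (P = 9*1**2 = 9*1 = 9)
K = -7 (K = -4 - (2 + 1) = -4 - 1*3 = -4 - 3 = -7)
E(d, x) = 6*x (E(d, x) = (3*x)*2 = 6*x)
E(2, -1)*P + K = (6*(-1))*9 - 7 = -6*9 - 7 = -54 - 7 = -61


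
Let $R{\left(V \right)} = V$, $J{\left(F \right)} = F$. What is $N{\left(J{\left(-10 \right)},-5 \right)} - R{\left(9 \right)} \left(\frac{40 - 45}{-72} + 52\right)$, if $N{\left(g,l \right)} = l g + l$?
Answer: $- \frac{3389}{8} \approx -423.63$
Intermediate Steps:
$N{\left(g,l \right)} = l + g l$ ($N{\left(g,l \right)} = g l + l = l + g l$)
$N{\left(J{\left(-10 \right)},-5 \right)} - R{\left(9 \right)} \left(\frac{40 - 45}{-72} + 52\right) = - 5 \left(1 - 10\right) - 9 \left(\frac{40 - 45}{-72} + 52\right) = \left(-5\right) \left(-9\right) - 9 \left(\left(-5\right) \left(- \frac{1}{72}\right) + 52\right) = 45 - 9 \left(\frac{5}{72} + 52\right) = 45 - 9 \cdot \frac{3749}{72} = 45 - \frac{3749}{8} = - \frac{3389}{8}$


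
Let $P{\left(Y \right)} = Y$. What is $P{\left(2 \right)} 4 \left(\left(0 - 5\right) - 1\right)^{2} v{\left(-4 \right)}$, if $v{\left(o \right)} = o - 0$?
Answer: $-1152$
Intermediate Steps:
$v{\left(o \right)} = o$ ($v{\left(o \right)} = o + 0 = o$)
$P{\left(2 \right)} 4 \left(\left(0 - 5\right) - 1\right)^{2} v{\left(-4 \right)} = 2 \cdot 4 \left(\left(0 - 5\right) - 1\right)^{2} \left(-4\right) = 2 \cdot 4 \left(-5 - 1\right)^{2} \left(-4\right) = 2 \cdot 4 \left(-6\right)^{2} \left(-4\right) = 2 \cdot 4 \cdot 36 \left(-4\right) = 2 \cdot 144 \left(-4\right) = 288 \left(-4\right) = -1152$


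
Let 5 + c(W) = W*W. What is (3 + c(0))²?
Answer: 4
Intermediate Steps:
c(W) = -5 + W² (c(W) = -5 + W*W = -5 + W²)
(3 + c(0))² = (3 + (-5 + 0²))² = (3 + (-5 + 0))² = (3 - 5)² = (-2)² = 4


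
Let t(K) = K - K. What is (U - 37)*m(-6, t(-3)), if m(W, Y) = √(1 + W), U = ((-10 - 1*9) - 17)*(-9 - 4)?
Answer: 431*I*√5 ≈ 963.75*I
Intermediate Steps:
t(K) = 0
U = 468 (U = ((-10 - 9) - 17)*(-13) = (-19 - 17)*(-13) = -36*(-13) = 468)
(U - 37)*m(-6, t(-3)) = (468 - 37)*√(1 - 6) = 431*√(-5) = 431*(I*√5) = 431*I*√5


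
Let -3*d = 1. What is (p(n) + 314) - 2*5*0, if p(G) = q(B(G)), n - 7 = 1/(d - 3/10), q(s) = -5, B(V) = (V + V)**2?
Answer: 309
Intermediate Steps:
d = -1/3 (d = -1/3*1 = -1/3 ≈ -0.33333)
B(V) = 4*V**2 (B(V) = (2*V)**2 = 4*V**2)
n = 103/19 (n = 7 + 1/(-1/3 - 3/10) = 7 + 1/(-19/30) = 7 - 30/19 = 103/19 ≈ 5.4211)
p(G) = -5
(p(n) + 314) - 2*5*0 = (-5 + 314) - 2*5*0 = 309 - 10*0 = 309 + 0 = 309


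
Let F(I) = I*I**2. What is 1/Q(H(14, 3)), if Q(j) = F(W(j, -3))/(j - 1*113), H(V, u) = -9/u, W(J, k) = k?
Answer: 116/27 ≈ 4.2963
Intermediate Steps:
F(I) = I**3
Q(j) = -27/(-113 + j) (Q(j) = (-3)**3/(j - 1*113) = -27/(j - 113) = -27/(-113 + j))
1/Q(H(14, 3)) = 1/(-27/(-113 - 9/3)) = 1/(-27/(-113 - 9*1/3)) = 1/(-27/(-113 - 3)) = 1/(-27/(-116)) = 1/(-27*(-1/116)) = 1/(27/116) = 116/27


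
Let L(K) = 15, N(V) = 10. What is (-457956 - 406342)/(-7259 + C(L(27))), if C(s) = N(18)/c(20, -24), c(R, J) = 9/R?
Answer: 7778682/65131 ≈ 119.43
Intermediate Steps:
C(s) = 200/9 (C(s) = 10/((9/20)) = 10/((9*(1/20))) = 10/(9/20) = 10*(20/9) = 200/9)
(-457956 - 406342)/(-7259 + C(L(27))) = (-457956 - 406342)/(-7259 + 200/9) = -864298/(-65131/9) = -864298*(-9/65131) = 7778682/65131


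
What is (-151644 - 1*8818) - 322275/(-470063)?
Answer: -75426926831/470063 ≈ -1.6046e+5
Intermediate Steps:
(-151644 - 1*8818) - 322275/(-470063) = (-151644 - 8818) - 322275*(-1)/470063 = -160462 - 1*(-322275/470063) = -160462 + 322275/470063 = -75426926831/470063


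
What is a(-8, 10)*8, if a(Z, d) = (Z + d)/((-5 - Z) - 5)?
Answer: -8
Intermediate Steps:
a(Z, d) = (Z + d)/(-10 - Z)
a(-8, 10)*8 = ((-1*(-8) - 1*10)/(10 - 8))*8 = ((8 - 10)/2)*8 = ((1/2)*(-2))*8 = -1*8 = -8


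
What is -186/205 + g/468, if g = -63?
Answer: -11107/10660 ≈ -1.0419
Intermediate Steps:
-186/205 + g/468 = -186/205 - 63/468 = -186*1/205 - 63*1/468 = -186/205 - 7/52 = -11107/10660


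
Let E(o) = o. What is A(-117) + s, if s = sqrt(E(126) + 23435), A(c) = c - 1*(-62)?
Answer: -55 + sqrt(23561) ≈ 98.496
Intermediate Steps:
A(c) = 62 + c (A(c) = c + 62 = 62 + c)
s = sqrt(23561) (s = sqrt(126 + 23435) = sqrt(23561) ≈ 153.50)
A(-117) + s = (62 - 117) + sqrt(23561) = -55 + sqrt(23561)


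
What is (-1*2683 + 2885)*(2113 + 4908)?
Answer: 1418242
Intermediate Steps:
(-1*2683 + 2885)*(2113 + 4908) = (-2683 + 2885)*7021 = 202*7021 = 1418242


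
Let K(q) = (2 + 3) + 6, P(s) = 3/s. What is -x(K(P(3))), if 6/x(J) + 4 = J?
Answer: -6/7 ≈ -0.85714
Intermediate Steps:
K(q) = 11 (K(q) = 5 + 6 = 11)
x(J) = 6/(-4 + J)
-x(K(P(3))) = -6/(-4 + 11) = -6/7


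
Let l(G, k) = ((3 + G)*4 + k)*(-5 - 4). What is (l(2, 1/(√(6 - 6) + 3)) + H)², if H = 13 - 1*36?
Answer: 42436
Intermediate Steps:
H = -23 (H = 13 - 36 = -23)
l(G, k) = -108 - 36*G - 9*k (l(G, k) = ((12 + 4*G) + k)*(-9) = (12 + k + 4*G)*(-9) = -108 - 36*G - 9*k)
(l(2, 1/(√(6 - 6) + 3)) + H)² = ((-108 - 36*2 - 9/(√(6 - 6) + 3)) - 23)² = ((-108 - 72 - 9/(√0 + 3)) - 23)² = ((-108 - 72 - 9/(0 + 3)) - 23)² = ((-108 - 72 - 9/3) - 23)² = ((-108 - 72 - 9*⅓) - 23)² = ((-108 - 72 - 3) - 23)² = (-183 - 23)² = (-206)² = 42436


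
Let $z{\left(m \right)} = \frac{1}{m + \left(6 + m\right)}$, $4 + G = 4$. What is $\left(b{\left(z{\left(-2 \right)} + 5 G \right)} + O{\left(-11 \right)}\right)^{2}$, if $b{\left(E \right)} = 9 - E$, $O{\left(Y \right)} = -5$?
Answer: $\frac{49}{4} \approx 12.25$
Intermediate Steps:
$G = 0$ ($G = -4 + 4 = 0$)
$z{\left(m \right)} = \frac{1}{6 + 2 m}$
$\left(b{\left(z{\left(-2 \right)} + 5 G \right)} + O{\left(-11 \right)}\right)^{2} = \left(\left(9 - \left(\frac{1}{2 \left(3 - 2\right)} + 5 \cdot 0\right)\right) - 5\right)^{2} = \left(\left(9 - \left(\frac{1}{2 \cdot 1} + 0\right)\right) - 5\right)^{2} = \left(\left(9 - \left(\frac{1}{2} \cdot 1 + 0\right)\right) - 5\right)^{2} = \left(\left(9 - \left(\frac{1}{2} + 0\right)\right) - 5\right)^{2} = \left(\left(9 - \frac{1}{2}\right) - 5\right)^{2} = \left(\frac{17}{2} - 5\right)^{2} = \left(\frac{7}{2}\right)^{2} = \frac{49}{4}$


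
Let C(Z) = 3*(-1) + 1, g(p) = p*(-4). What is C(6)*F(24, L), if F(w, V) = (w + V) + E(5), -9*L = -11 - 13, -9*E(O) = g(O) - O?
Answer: -530/9 ≈ -58.889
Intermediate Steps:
g(p) = -4*p
E(O) = 5*O/9 (E(O) = -(-4*O - O)/9 = -(-5)*O/9 = 5*O/9)
L = 8/3 (L = -(-11 - 13)/9 = -⅑*(-24) = 8/3 ≈ 2.6667)
F(w, V) = 25/9 + V + w (F(w, V) = (w + V) + (5/9)*5 = (V + w) + 25/9 = 25/9 + V + w)
C(Z) = -2 (C(Z) = -3 + 1 = -2)
C(6)*F(24, L) = -2*(25/9 + 8/3 + 24) = -2*265/9 = -530/9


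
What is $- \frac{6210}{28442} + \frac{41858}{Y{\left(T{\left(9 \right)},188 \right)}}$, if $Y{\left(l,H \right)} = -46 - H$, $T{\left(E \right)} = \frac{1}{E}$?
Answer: $- \frac{297994594}{1663857} \approx -179.1$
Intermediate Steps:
$- \frac{6210}{28442} + \frac{41858}{Y{\left(T{\left(9 \right)},188 \right)}} = - \frac{6210}{28442} + \frac{41858}{-46 - 188} = \left(-6210\right) \frac{1}{28442} + \frac{41858}{-46 - 188} = - \frac{3105}{14221} + \frac{41858}{-234} = - \frac{3105}{14221} + 41858 \left(- \frac{1}{234}\right) = - \frac{3105}{14221} - \frac{20929}{117} = - \frac{297994594}{1663857}$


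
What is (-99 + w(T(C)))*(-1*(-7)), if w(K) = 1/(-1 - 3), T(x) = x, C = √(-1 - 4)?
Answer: -2779/4 ≈ -694.75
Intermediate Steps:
C = I*√5 (C = √(-5) = I*√5 ≈ 2.2361*I)
w(K) = -¼ (w(K) = 1/(-4) = -¼)
(-99 + w(T(C)))*(-1*(-7)) = (-99 - ¼)*(-1*(-7)) = -397/4*7 = -2779/4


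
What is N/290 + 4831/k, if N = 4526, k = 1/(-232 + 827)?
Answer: 416796788/145 ≈ 2.8745e+6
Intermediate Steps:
k = 1/595 ≈ 0.0016807
N/290 + 4831/k = 4526/290 + 4831/(1/595) = 4526*(1/290) + 4831*595 = 2263/145 + 2874445 = 416796788/145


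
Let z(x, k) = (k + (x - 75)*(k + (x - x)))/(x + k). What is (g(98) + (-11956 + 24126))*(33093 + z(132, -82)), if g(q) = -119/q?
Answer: 140540445761/350 ≈ 4.0154e+8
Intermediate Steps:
z(x, k) = (k + k*(-75 + x))/(k + x) (z(x, k) = (k + (-75 + x)*(k + 0))/(k + x) = (k + (-75 + x)*k)/(k + x) = (k + k*(-75 + x))/(k + x))
(g(98) + (-11956 + 24126))*(33093 + z(132, -82)) = (-119/98 + (-11956 + 24126))*(33093 - 82*(-74 + 132)/(-82 + 132)) = (-119*1/98 + 12170)*(33093 - 82*58/50) = (-17/14 + 12170)*(33093 - 82*1/50*58) = 170363*(33093 - 2378/25)/14 = (170363/14)*(824947/25) = 140540445761/350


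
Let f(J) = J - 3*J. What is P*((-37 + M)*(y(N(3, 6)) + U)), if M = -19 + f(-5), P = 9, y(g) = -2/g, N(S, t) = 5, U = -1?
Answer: 2898/5 ≈ 579.60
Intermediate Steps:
f(J) = -2*J
M = -9 (M = -19 - 2*(-5) = -19 + 10 = -9)
P*((-37 + M)*(y(N(3, 6)) + U)) = 9*((-37 - 9)*(-2/5 - 1)) = 9*(-46*(-2*⅕ - 1)) = 9*(-46*(-⅖ - 1)) = 9*(-46*(-7/5)) = 9*(322/5) = 2898/5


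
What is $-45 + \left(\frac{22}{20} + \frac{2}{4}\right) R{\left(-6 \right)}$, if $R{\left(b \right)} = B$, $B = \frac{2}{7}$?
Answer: $- \frac{1559}{35} \approx -44.543$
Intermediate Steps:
$B = \frac{2}{7}$ ($B = 2 \cdot \frac{1}{7} = \frac{2}{7} \approx 0.28571$)
$R{\left(b \right)} = \frac{2}{7}$
$-45 + \left(\frac{22}{20} + \frac{2}{4}\right) R{\left(-6 \right)} = -45 + \left(\frac{22}{20} + \frac{2}{4}\right) \frac{2}{7} = -45 + \left(22 \cdot \frac{1}{20} + 2 \cdot \frac{1}{4}\right) \frac{2}{7} = -45 + \left(\frac{11}{10} + \frac{1}{2}\right) \frac{2}{7} = -45 + \frac{8}{5} \cdot \frac{2}{7} = -45 + \frac{16}{35} = - \frac{1559}{35}$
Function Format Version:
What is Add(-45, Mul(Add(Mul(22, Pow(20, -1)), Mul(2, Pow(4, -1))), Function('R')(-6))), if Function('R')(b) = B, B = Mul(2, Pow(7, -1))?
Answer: Rational(-1559, 35) ≈ -44.543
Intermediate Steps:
B = Rational(2, 7) (B = Mul(2, Rational(1, 7)) = Rational(2, 7) ≈ 0.28571)
Function('R')(b) = Rational(2, 7)
Add(-45, Mul(Add(Mul(22, Pow(20, -1)), Mul(2, Pow(4, -1))), Function('R')(-6))) = Add(-45, Mul(Add(Mul(22, Pow(20, -1)), Mul(2, Pow(4, -1))), Rational(2, 7))) = Add(-45, Mul(Add(Mul(22, Rational(1, 20)), Mul(2, Rational(1, 4))), Rational(2, 7))) = Add(-45, Mul(Add(Rational(11, 10), Rational(1, 2)), Rational(2, 7))) = Add(-45, Mul(Rational(8, 5), Rational(2, 7))) = Add(-45, Rational(16, 35)) = Rational(-1559, 35)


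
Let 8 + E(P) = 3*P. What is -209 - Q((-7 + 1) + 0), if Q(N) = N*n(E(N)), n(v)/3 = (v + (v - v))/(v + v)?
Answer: -200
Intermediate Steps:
E(P) = -8 + 3*P
n(v) = 3/2 (n(v) = 3*((v + (v - v))/(v + v)) = 3*((v + 0)/((2*v))) = 3*(v*(1/(2*v))) = 3*(½) = 3/2)
Q(N) = 3*N/2 (Q(N) = N*(3/2) = 3*N/2)
-209 - Q((-7 + 1) + 0) = -209 - 3*((-7 + 1) + 0)/2 = -209 - 3*(-6 + 0)/2 = -209 - 3*(-6)/2 = -209 - 1*(-9) = -209 + 9 = -200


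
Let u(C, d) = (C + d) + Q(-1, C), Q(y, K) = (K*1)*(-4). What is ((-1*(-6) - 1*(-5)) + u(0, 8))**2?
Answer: 361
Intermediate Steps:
Q(y, K) = -4*K (Q(y, K) = K*(-4) = -4*K)
u(C, d) = d - 3*C (u(C, d) = (C + d) - 4*C = d - 3*C)
((-1*(-6) - 1*(-5)) + u(0, 8))**2 = ((-1*(-6) - 1*(-5)) + (8 - 3*0))**2 = ((6 + 5) + (8 + 0))**2 = (11 + 8)**2 = 19**2 = 361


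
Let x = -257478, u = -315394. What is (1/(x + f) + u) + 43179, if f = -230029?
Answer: -132706718006/487507 ≈ -2.7222e+5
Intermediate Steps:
(1/(x + f) + u) + 43179 = (1/(-257478 - 230029) - 315394) + 43179 = (1/(-487507) - 315394) + 43179 = (-1/487507 - 315394) + 43179 = -153756782759/487507 + 43179 = -132706718006/487507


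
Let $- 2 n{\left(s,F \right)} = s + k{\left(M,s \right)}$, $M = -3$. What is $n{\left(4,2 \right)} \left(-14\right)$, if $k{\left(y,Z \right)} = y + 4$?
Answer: $35$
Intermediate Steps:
$k{\left(y,Z \right)} = 4 + y$
$n{\left(s,F \right)} = - \frac{1}{2} - \frac{s}{2}$ ($n{\left(s,F \right)} = - \frac{s + \left(4 - 3\right)}{2} = - \frac{s + 1}{2} = - \frac{1 + s}{2} = - \frac{1}{2} - \frac{s}{2}$)
$n{\left(4,2 \right)} \left(-14\right) = \left(- \frac{1}{2} - 2\right) \left(-14\right) = \left(- \frac{5}{2}\right) \left(-14\right) = 35$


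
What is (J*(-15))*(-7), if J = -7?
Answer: -735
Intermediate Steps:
(J*(-15))*(-7) = -7*(-15)*(-7) = 105*(-7) = -735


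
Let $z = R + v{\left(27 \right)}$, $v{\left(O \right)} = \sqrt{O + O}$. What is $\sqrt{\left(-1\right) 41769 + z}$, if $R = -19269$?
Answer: $\sqrt{-61038 + 3 \sqrt{6}} \approx 247.04 i$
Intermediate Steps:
$v{\left(O \right)} = \sqrt{2} \sqrt{O}$ ($v{\left(O \right)} = \sqrt{2 O} = \sqrt{2} \sqrt{O}$)
$z = -19269 + 3 \sqrt{6}$ ($z = -19269 + \sqrt{2} \sqrt{27} = -19269 + \sqrt{2} \cdot 3 \sqrt{3} = -19269 + 3 \sqrt{6} \approx -19262.0$)
$\sqrt{\left(-1\right) 41769 + z} = \sqrt{\left(-1\right) 41769 - \left(19269 - 3 \sqrt{6}\right)} = \sqrt{-41769 - \left(19269 - 3 \sqrt{6}\right)} = \sqrt{-61038 + 3 \sqrt{6}}$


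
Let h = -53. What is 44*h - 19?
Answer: -2351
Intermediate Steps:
44*h - 19 = 44*(-53) - 19 = -2332 - 19 = -2351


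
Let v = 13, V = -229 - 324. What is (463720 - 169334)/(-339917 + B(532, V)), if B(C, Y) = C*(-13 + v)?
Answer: -294386/339917 ≈ -0.86605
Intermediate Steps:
V = -553
B(C, Y) = 0 (B(C, Y) = C*(-13 + 13) = C*0 = 0)
(463720 - 169334)/(-339917 + B(532, V)) = (463720 - 169334)/(-339917 + 0) = 294386/(-339917) = 294386*(-1/339917) = -294386/339917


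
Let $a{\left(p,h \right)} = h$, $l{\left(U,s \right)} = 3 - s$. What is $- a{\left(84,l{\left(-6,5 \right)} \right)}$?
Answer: $2$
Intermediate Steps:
$- a{\left(84,l{\left(-6,5 \right)} \right)} = - (3 - 5) = \left(-1\right) \left(-2\right) = 2$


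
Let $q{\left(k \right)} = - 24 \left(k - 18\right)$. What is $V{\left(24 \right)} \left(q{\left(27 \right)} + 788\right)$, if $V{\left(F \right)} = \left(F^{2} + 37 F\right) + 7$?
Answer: $841412$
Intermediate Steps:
$q{\left(k \right)} = 432 - 24 k$ ($q{\left(k \right)} = - 24 \left(-18 + k\right) = 432 - 24 k$)
$V{\left(F \right)} = 7 + F^{2} + 37 F$
$V{\left(24 \right)} \left(q{\left(27 \right)} + 788\right) = \left(7 + 24^{2} + 37 \cdot 24\right) \left(\left(432 - 648\right) + 788\right) = \left(7 + 576 + 888\right) \left(\left(432 - 648\right) + 788\right) = 1471 \left(-216 + 788\right) = 1471 \cdot 572 = 841412$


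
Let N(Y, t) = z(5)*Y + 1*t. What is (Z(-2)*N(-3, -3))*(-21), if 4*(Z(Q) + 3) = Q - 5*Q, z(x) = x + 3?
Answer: -567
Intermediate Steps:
z(x) = 3 + x
N(Y, t) = t + 8*Y (N(Y, t) = (3 + 5)*Y + 1*t = 8*Y + t = t + 8*Y)
Z(Q) = -3 - Q (Z(Q) = -3 + (Q - 5*Q)/4 = -3 + (-4*Q)/4 = -3 - Q)
(Z(-2)*N(-3, -3))*(-21) = ((-3 - 1*(-2))*(-3 + 8*(-3)))*(-21) = ((-3 + 2)*(-3 - 24))*(-21) = -1*(-27)*(-21) = 27*(-21) = -567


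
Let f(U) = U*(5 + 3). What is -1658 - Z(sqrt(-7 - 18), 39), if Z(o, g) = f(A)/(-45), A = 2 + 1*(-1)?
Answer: -74602/45 ≈ -1657.8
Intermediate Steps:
A = 1 (A = 2 - 1 = 1)
f(U) = 8*U (f(U) = U*8 = 8*U)
Z(o, g) = -8/45 (Z(o, g) = (8*1)/(-45) = 8*(-1/45) = -8/45)
-1658 - Z(sqrt(-7 - 18), 39) = -1658 - 1*(-8/45) = -1658 + 8/45 = -74602/45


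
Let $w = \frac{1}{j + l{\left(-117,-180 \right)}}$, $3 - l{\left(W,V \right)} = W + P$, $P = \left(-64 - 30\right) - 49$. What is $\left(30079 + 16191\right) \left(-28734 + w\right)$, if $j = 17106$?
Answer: $- \frac{23092470698150}{17369} \approx -1.3295 \cdot 10^{9}$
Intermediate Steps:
$P = -143$ ($P = -94 - 49 = -143$)
$l{\left(W,V \right)} = 146 - W$ ($l{\left(W,V \right)} = 3 - \left(W - 143\right) = 3 - \left(-143 + W\right) = 146 - W$)
$w = \frac{1}{17369}$ ($w = \frac{1}{17106 + \left(146 - -117\right)} = \frac{1}{17106 + \left(146 + 117\right)} = \frac{1}{17106 + 263} = \frac{1}{17369} \approx 5.7574 \cdot 10^{-5}$)
$\left(30079 + 16191\right) \left(-28734 + w\right) = \left(30079 + 16191\right) \left(-28734 + \frac{1}{17369}\right) = 46270 \left(- \frac{499080845}{17369}\right) = - \frac{23092470698150}{17369}$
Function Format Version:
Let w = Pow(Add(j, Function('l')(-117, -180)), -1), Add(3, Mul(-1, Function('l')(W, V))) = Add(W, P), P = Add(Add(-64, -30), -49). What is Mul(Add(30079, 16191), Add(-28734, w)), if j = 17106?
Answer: Rational(-23092470698150, 17369) ≈ -1.3295e+9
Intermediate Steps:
P = -143 (P = Add(-94, -49) = -143)
Function('l')(W, V) = Add(146, Mul(-1, W)) (Function('l')(W, V) = Add(3, Mul(-1, Add(W, -143))) = Add(3, Mul(-1, Add(-143, W))) = Add(3, Add(143, Mul(-1, W))) = Add(146, Mul(-1, W)))
w = Rational(1, 17369) (w = Pow(Add(17106, Add(146, Mul(-1, -117))), -1) = Pow(Add(17106, Add(146, 117)), -1) = Pow(Add(17106, 263), -1) = Pow(17369, -1) = Rational(1, 17369) ≈ 5.7574e-5)
Mul(Add(30079, 16191), Add(-28734, w)) = Mul(Add(30079, 16191), Add(-28734, Rational(1, 17369))) = Mul(46270, Rational(-499080845, 17369)) = Rational(-23092470698150, 17369)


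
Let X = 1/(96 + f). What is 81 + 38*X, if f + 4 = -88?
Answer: 181/2 ≈ 90.500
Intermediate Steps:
f = -92 (f = -4 - 88 = -92)
X = 1/4 (X = 1/(96 - 92) = 1/4 ≈ 0.25000)
81 + 38*X = 81 + 38*(1/4) = 81 + 19/2 = 181/2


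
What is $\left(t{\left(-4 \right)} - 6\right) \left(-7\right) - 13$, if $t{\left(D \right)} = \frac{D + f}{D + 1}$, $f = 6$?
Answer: $\frac{101}{3} \approx 33.667$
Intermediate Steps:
$t{\left(D \right)} = \frac{6 + D}{1 + D}$ ($t{\left(D \right)} = \frac{D + 6}{D + 1} = \frac{6 + D}{1 + D}$)
$\left(t{\left(-4 \right)} - 6\right) \left(-7\right) - 13 = \left(\frac{6 - 4}{1 - 4} - 6\right) \left(-7\right) - 13 = \left(\frac{1}{-3} \cdot 2 - 6\right) \left(-7\right) - 13 = \left(\left(- \frac{1}{3}\right) 2 - 6\right) \left(-7\right) - 13 = \left(- \frac{2}{3} - 6\right) \left(-7\right) - 13 = \left(- \frac{20}{3}\right) \left(-7\right) - 13 = \frac{140}{3} - 13 = \frac{101}{3}$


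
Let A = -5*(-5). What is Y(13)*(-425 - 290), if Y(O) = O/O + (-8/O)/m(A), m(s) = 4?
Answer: -605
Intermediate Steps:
A = 25
Y(O) = 1 - 2/O (Y(O) = O/O - 8/O/4 = 1 - 8/O*(¼) = 1 - 2/O)
Y(13)*(-425 - 290) = ((-2 + 13)/13)*(-425 - 290) = ((1/13)*11)*(-715) = (11/13)*(-715) = -605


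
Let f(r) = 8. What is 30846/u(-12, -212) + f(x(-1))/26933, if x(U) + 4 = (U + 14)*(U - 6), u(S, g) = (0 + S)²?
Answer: 138462745/646392 ≈ 214.21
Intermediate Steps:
u(S, g) = S²
x(U) = -4 + (-6 + U)*(14 + U) (x(U) = -4 + (U + 14)*(U - 6) = -4 + (14 + U)*(-6 + U) = -4 + (-6 + U)*(14 + U))
30846/u(-12, -212) + f(x(-1))/26933 = 30846/((-12)²) + 8/26933 = 30846/144 + 8*(1/26933) = 30846*(1/144) + 8/26933 = 5141/24 + 8/26933 = 138462745/646392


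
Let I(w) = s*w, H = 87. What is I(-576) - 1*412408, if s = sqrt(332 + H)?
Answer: -412408 - 576*sqrt(419) ≈ -4.2420e+5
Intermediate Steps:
s = sqrt(419) (s = sqrt(332 + 87) = sqrt(419) ≈ 20.469)
I(w) = w*sqrt(419) (I(w) = sqrt(419)*w = w*sqrt(419))
I(-576) - 1*412408 = -576*sqrt(419) - 1*412408 = -576*sqrt(419) - 412408 = -412408 - 576*sqrt(419)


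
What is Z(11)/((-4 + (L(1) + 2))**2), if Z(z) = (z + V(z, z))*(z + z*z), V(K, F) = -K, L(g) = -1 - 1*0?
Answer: 0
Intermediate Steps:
L(g) = -1 (L(g) = -1 + 0 = -1)
Z(z) = 0 (Z(z) = (z - z)*(z + z*z) = 0*(z + z**2) = 0)
Z(11)/((-4 + (L(1) + 2))**2) = 0/((-4 + (-1 + 2))**2) = 0/((-4 + 1)**2) = 0/((-3)**2) = 0/9 = 0*(1/9) = 0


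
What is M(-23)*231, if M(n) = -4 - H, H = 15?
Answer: -4389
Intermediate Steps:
M(n) = -19 (M(n) = -4 - 1*15 = -4 - 15 = -19)
M(-23)*231 = -19*231 = -4389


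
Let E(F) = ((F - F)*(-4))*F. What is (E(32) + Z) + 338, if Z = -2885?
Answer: -2547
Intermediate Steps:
E(F) = 0 (E(F) = (0*(-4))*F = 0*F = 0)
(E(32) + Z) + 338 = (0 - 2885) + 338 = -2885 + 338 = -2547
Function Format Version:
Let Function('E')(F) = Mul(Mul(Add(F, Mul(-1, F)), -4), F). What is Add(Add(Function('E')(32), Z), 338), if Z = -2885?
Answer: -2547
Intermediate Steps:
Function('E')(F) = 0 (Function('E')(F) = Mul(Mul(0, -4), F) = Mul(0, F) = 0)
Add(Add(Function('E')(32), Z), 338) = Add(Add(0, -2885), 338) = Add(-2885, 338) = -2547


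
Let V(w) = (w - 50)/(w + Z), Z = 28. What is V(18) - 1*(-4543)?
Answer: 104473/23 ≈ 4542.3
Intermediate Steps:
V(w) = (-50 + w)/(28 + w) (V(w) = (w - 50)/(w + 28) = (-50 + w)/(28 + w))
V(18) - 1*(-4543) = (-50 + 18)/(28 + 18) - 1*(-4543) = -32/46 + 4543 = (1/46)*(-32) + 4543 = -16/23 + 4543 = 104473/23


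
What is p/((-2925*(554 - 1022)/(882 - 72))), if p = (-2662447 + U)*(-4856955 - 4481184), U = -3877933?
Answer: 6107497755282/169 ≈ 3.6139e+10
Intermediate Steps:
p = 61074977552820 (p = (-2662447 - 3877933)*(-4856955 - 4481184) = -6540380*(-9338139) = 61074977552820)
p/((-2925*(554 - 1022)/(882 - 72))) = 61074977552820/((-2925*(554 - 1022)/(882 - 72))) = 61074977552820/((-(-1368900)/810)) = 61074977552820/((-2925*(-26/45))) = 61074977552820/1690 = 61074977552820*(1/1690) = 6107497755282/169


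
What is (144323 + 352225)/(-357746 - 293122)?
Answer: -41379/54239 ≈ -0.76290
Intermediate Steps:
(144323 + 352225)/(-357746 - 293122) = 496548/(-650868) = 496548*(-1/650868) = -41379/54239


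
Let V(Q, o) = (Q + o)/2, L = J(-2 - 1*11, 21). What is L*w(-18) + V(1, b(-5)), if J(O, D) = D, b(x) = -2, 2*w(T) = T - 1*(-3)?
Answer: -158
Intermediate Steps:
w(T) = 3/2 + T/2 (w(T) = (T - 1*(-3))/2 = (T + 3)/2 = (3 + T)/2 = 3/2 + T/2)
L = 21
V(Q, o) = Q/2 + o/2 (V(Q, o) = (Q + o)*(½) = Q/2 + o/2)
L*w(-18) + V(1, b(-5)) = 21*(3/2 + (½)*(-18)) + ((½)*1 + (½)*(-2)) = 21*(3/2 - 9) + (½ - 1) = 21*(-15/2) - ½ = -315/2 - ½ = -158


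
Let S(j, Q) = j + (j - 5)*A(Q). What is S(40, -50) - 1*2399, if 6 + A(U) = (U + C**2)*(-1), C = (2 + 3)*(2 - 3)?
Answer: -1694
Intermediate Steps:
C = -5 (C = 5*(-1) = -5)
A(U) = -31 - U (A(U) = -6 + (U + (-5)**2)*(-1) = -6 + (U + 25)*(-1) = -6 + (25 + U)*(-1) = -6 + (-25 - U) = -31 - U)
S(j, Q) = j + (-31 - Q)*(-5 + j) (S(j, Q) = j + (j - 5)*(-31 - Q) = j + (-5 + j)*(-31 - Q) = j + (-31 - Q)*(-5 + j))
S(40, -50) - 1*2399 = (155 + 40 + 5*(-50) - 1*40*(31 - 50)) - 1*2399 = (155 + 40 - 250 - 1*40*(-19)) - 2399 = (155 + 40 - 250 + 760) - 2399 = 705 - 2399 = -1694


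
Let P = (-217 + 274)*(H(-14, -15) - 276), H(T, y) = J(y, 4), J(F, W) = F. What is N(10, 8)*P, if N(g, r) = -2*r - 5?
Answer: 348327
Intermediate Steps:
N(g, r) = -5 - 2*r
H(T, y) = y
P = -16587 (P = (-217 + 274)*(-15 - 276) = 57*(-291) = -16587)
N(10, 8)*P = (-5 - 2*8)*(-16587) = (-5 - 16)*(-16587) = -21*(-16587) = 348327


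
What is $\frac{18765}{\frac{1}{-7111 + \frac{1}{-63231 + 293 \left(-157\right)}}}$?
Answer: $- \frac{14575690350045}{109232} \approx -1.3344 \cdot 10^{8}$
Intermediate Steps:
$\frac{18765}{\frac{1}{-7111 + \frac{1}{-63231 + 293 \left(-157\right)}}} = \frac{18765}{\frac{1}{-7111 + \frac{1}{-63231 - 46001}}} = \frac{18765}{\frac{1}{-7111 + \frac{1}{-109232}}} = \frac{18765}{\frac{1}{-7111 - \frac{1}{109232}}} = \frac{18765}{\frac{1}{- \frac{776748753}{109232}}} = \frac{18765}{- \frac{109232}{776748753}} = 18765 \left(- \frac{776748753}{109232}\right) = - \frac{14575690350045}{109232}$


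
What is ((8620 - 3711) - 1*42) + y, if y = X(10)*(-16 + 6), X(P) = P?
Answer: 4767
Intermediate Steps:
y = -100 (y = 10*(-16 + 6) = 10*(-10) = -100)
((8620 - 3711) - 1*42) + y = ((8620 - 3711) - 1*42) - 100 = (4909 - 42) - 100 = 4867 - 100 = 4767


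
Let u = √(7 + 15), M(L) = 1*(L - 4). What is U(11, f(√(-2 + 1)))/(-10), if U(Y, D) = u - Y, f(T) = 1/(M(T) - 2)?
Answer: 11/10 - √22/10 ≈ 0.63096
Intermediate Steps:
M(L) = -4 + L (M(L) = 1*(-4 + L) = -4 + L)
u = √22 ≈ 4.6904
f(T) = 1/(-6 + T) (f(T) = 1/((-4 + T) - 2) = 1/(-6 + T))
U(Y, D) = √22 - Y
U(11, f(√(-2 + 1)))/(-10) = (√22 - 1*11)/(-10) = (√22 - 11)*(-⅒) = (-11 + √22)*(-⅒) = 11/10 - √22/10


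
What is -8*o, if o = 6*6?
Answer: -288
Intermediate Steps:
o = 36
-8*o = -8*36 = -288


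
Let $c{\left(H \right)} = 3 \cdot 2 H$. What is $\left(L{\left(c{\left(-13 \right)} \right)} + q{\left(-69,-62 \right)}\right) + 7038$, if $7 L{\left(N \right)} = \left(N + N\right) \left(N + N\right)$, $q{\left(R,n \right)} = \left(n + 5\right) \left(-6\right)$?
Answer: $\frac{75996}{7} \approx 10857.0$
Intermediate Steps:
$c{\left(H \right)} = 6 H$
$q{\left(R,n \right)} = -30 - 6 n$ ($q{\left(R,n \right)} = \left(5 + n\right) \left(-6\right) = -30 - 6 n$)
$L{\left(N \right)} = \frac{4 N^{2}}{7}$ ($L{\left(N \right)} = \frac{\left(N + N\right) \left(N + N\right)}{7} = \frac{2 N 2 N}{7} = \frac{4 N^{2}}{7}$)
$\left(L{\left(c{\left(-13 \right)} \right)} + q{\left(-69,-62 \right)}\right) + 7038 = \left(\frac{4 \left(6 \left(-13\right)\right)^{2}}{7} - -342\right) + 7038 = \left(\frac{4 \left(-78\right)^{2}}{7} + \left(-30 + 372\right)\right) + 7038 = \left(\frac{4}{7} \cdot 6084 + 342\right) + 7038 = \left(\frac{24336}{7} + 342\right) + 7038 = \frac{26730}{7} + 7038 = \frac{75996}{7}$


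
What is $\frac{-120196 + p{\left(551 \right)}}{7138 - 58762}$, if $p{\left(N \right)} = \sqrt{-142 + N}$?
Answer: $\frac{30049}{12906} - \frac{\sqrt{409}}{51624} \approx 2.3279$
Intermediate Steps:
$\frac{-120196 + p{\left(551 \right)}}{7138 - 58762} = \frac{-120196 + \sqrt{-142 + 551}}{7138 - 58762} = \frac{-120196 + \sqrt{409}}{-51624} = \left(-120196 + \sqrt{409}\right) \left(- \frac{1}{51624}\right) = \frac{30049}{12906} - \frac{\sqrt{409}}{51624}$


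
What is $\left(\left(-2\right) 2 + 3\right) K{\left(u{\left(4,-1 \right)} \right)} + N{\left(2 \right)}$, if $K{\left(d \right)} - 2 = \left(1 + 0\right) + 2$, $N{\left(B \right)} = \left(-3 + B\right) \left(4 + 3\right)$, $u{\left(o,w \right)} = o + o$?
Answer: $-12$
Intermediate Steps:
$u{\left(o,w \right)} = 2 o$
$N{\left(B \right)} = -21 + 7 B$ ($N{\left(B \right)} = \left(-3 + B\right) 7 = -21 + 7 B$)
$K{\left(d \right)} = 5$ ($K{\left(d \right)} = 2 + \left(\left(1 + 0\right) + 2\right) = 2 + \left(1 + 2\right) = 2 + 3 = 5$)
$\left(\left(-2\right) 2 + 3\right) K{\left(u{\left(4,-1 \right)} \right)} + N{\left(2 \right)} = \left(\left(-2\right) 2 + 3\right) 5 + \left(-21 + 7 \cdot 2\right) = \left(-4 + 3\right) 5 + \left(-21 + 14\right) = \left(-1\right) 5 - 7 = -5 - 7 = -12$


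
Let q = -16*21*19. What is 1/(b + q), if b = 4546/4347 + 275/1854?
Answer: -895482/5715687787 ≈ -0.00015667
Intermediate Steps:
q = -6384 (q = -336*19 = -6384)
b = 1069301/895482 (b = 4546*(1/4347) + 275*(1/1854) = 4546/4347 + 275/1854 = 1069301/895482 ≈ 1.1941)
1/(b + q) = 1/(1069301/895482 - 6384) = 1/(-5715687787/895482) = -895482/5715687787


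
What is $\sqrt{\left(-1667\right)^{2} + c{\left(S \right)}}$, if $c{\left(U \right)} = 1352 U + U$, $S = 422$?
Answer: $\sqrt{3349855} \approx 1830.3$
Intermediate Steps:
$c{\left(U \right)} = 1353 U$
$\sqrt{\left(-1667\right)^{2} + c{\left(S \right)}} = \sqrt{\left(-1667\right)^{2} + 1353 \cdot 422} = \sqrt{2778889 + 570966} = \sqrt{3349855}$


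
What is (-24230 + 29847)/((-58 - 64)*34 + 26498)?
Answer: 5617/22350 ≈ 0.25132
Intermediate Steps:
(-24230 + 29847)/((-58 - 64)*34 + 26498) = 5617/(-122*34 + 26498) = 5617/(-4148 + 26498) = 5617/22350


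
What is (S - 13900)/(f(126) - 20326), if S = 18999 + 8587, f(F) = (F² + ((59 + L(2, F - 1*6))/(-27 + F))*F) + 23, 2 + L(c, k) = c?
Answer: -50182/15957 ≈ -3.1448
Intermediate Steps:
L(c, k) = -2 + c
f(F) = 23 + F² + 59*F/(-27 + F) (f(F) = (F² + ((59 + (-2 + 2))/(-27 + F))*F) + 23 = (F² + ((59 + 0)/(-27 + F))*F) + 23 = (F² + (59/(-27 + F))*F) + 23 = (F² + 59*F/(-27 + F)) + 23 = 23 + F² + 59*F/(-27 + F))
S = 27586
(S - 13900)/(f(126) - 20326) = (27586 - 13900)/((-621 + 126³ - 27*126² + 82*126)/(-27 + 126) - 20326) = 13686/((-621 + 2000376 - 27*15876 + 10332)/99 - 20326) = 13686/((-621 + 2000376 - 428652 + 10332)/99 - 20326) = 13686/((1/99)*1581435 - 20326) = 13686/(175715/11 - 20326) = 13686/(-47871/11) = 13686*(-11/47871) = -50182/15957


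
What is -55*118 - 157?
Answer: -6647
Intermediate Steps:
-55*118 - 157 = -6490 - 157 = -6647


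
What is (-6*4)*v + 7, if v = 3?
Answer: -65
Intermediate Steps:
(-6*4)*v + 7 = -6*4*3 + 7 = -24*3 + 7 = -72 + 7 = -65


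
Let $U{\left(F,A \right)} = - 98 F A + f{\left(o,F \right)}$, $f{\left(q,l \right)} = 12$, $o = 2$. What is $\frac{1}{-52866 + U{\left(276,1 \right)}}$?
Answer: $- \frac{1}{79902} \approx -1.2515 \cdot 10^{-5}$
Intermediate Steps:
$U{\left(F,A \right)} = 12 - 98 A F$ ($U{\left(F,A \right)} = - 98 F A + 12 = - 98 A F + 12 = 12 - 98 A F$)
$\frac{1}{-52866 + U{\left(276,1 \right)}} = \frac{1}{-52866 + \left(12 - 98 \cdot 276\right)} = \frac{1}{-52866 + \left(12 - 27048\right)} = \frac{1}{-52866 - 27036} = \frac{1}{-79902} = - \frac{1}{79902}$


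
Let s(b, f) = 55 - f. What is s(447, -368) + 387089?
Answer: 387512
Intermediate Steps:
s(447, -368) + 387089 = (55 - 1*(-368)) + 387089 = (55 + 368) + 387089 = 423 + 387089 = 387512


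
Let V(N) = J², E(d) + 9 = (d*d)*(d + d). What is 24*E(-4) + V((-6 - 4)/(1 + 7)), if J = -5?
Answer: -3263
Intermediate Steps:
E(d) = -9 + 2*d³ (E(d) = -9 + (d*d)*(d + d) = -9 + d²*(2*d) = -9 + 2*d³)
V(N) = 25 (V(N) = (-5)² = 25)
24*E(-4) + V((-6 - 4)/(1 + 7)) = 24*(-9 + 2*(-4)³) + 25 = 24*(-9 + 2*(-64)) + 25 = 24*(-9 - 128) + 25 = 24*(-137) + 25 = -3288 + 25 = -3263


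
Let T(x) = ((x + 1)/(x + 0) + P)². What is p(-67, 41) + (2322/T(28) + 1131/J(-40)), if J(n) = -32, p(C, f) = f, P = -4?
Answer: 59501245/220448 ≈ 269.91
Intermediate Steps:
T(x) = (-4 + (1 + x)/x)² (T(x) = ((x + 1)/(x + 0) - 4)² = ((1 + x)/x - 4)² = (-4 + (1 + x)/x)²)
p(-67, 41) + (2322/T(28) + 1131/J(-40)) = 41 + (2322/(((1 - 3*28)²/28²)) + 1131/(-32)) = 41 + (2322/(((1 - 84)²/784)) + 1131*(-1/32)) = 41 + (2322/(((1/784)*(-83)²)) - 1131/32) = 41 + (2322/(((1/784)*6889)) - 1131/32) = 41 + (2322/(6889/784) - 1131/32) = 41 + (2322*(784/6889) - 1131/32) = 41 + (1820448/6889 - 1131/32) = 41 + 50462877/220448 = 59501245/220448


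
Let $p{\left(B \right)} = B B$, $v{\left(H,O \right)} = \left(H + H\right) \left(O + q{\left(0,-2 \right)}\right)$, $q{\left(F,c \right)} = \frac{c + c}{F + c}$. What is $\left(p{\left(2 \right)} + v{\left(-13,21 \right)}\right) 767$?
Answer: $-455598$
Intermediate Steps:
$q{\left(F,c \right)} = \frac{2 c}{F + c}$
$v{\left(H,O \right)} = 2 H \left(2 + O\right)$ ($v{\left(H,O \right)} = \left(H + H\right) \left(O + 2 \left(-2\right) \frac{1}{0 - 2}\right) = 2 H \left(O + 2 \left(-2\right) \frac{1}{-2}\right) = 2 H \left(O + 2 \left(-2\right) \left(- \frac{1}{2}\right)\right) = 2 H \left(O + 2\right) = 2 H \left(2 + O\right)$)
$p{\left(B \right)} = B^{2}$
$\left(p{\left(2 \right)} + v{\left(-13,21 \right)}\right) 767 = \left(2^{2} + 2 \left(-13\right) \left(2 + 21\right)\right) 767 = \left(4 + 2 \left(-13\right) 23\right) 767 = \left(4 - 598\right) 767 = \left(-594\right) 767 = -455598$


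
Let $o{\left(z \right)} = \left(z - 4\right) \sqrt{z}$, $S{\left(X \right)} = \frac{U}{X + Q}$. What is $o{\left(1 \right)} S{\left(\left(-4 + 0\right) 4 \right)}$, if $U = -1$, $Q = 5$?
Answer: $- \frac{3}{11} \approx -0.27273$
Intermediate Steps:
$S{\left(X \right)} = - \frac{1}{5 + X}$ ($S{\left(X \right)} = - \frac{1}{X + 5} = - \frac{1}{5 + X}$)
$o{\left(z \right)} = \sqrt{z} \left(-4 + z\right)$ ($o{\left(z \right)} = \left(-4 + z\right) \sqrt{z} = \sqrt{z} \left(-4 + z\right)$)
$o{\left(1 \right)} S{\left(\left(-4 + 0\right) 4 \right)} = \sqrt{1} \left(-4 + 1\right) \left(- \frac{1}{5 + \left(-4 + 0\right) 4}\right) = 1 \left(-3\right) \left(- \frac{1}{5 - 16}\right) = - 3 \left(- \frac{1}{5 - 16}\right) = - 3 \left(- \frac{1}{-11}\right) = - 3 \left(\left(-1\right) \left(- \frac{1}{11}\right)\right) = \left(-3\right) \frac{1}{11} = - \frac{3}{11}$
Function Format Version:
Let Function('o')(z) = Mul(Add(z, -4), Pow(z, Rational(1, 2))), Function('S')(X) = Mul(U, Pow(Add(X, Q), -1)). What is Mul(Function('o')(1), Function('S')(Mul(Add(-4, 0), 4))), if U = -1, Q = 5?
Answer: Rational(-3, 11) ≈ -0.27273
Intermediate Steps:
Function('S')(X) = Mul(-1, Pow(Add(5, X), -1)) (Function('S')(X) = Mul(-1, Pow(Add(X, 5), -1)) = Mul(-1, Pow(Add(5, X), -1)))
Function('o')(z) = Mul(Pow(z, Rational(1, 2)), Add(-4, z)) (Function('o')(z) = Mul(Add(-4, z), Pow(z, Rational(1, 2))) = Mul(Pow(z, Rational(1, 2)), Add(-4, z)))
Mul(Function('o')(1), Function('S')(Mul(Add(-4, 0), 4))) = Mul(Mul(Pow(1, Rational(1, 2)), Add(-4, 1)), Mul(-1, Pow(Add(5, Mul(Add(-4, 0), 4)), -1))) = Mul(Mul(1, -3), Mul(-1, Pow(Add(5, Mul(-4, 4)), -1))) = Mul(-3, Mul(-1, Pow(Add(5, -16), -1))) = Mul(-3, Mul(-1, Pow(-11, -1))) = Mul(-3, Mul(-1, Rational(-1, 11))) = Mul(-3, Rational(1, 11)) = Rational(-3, 11)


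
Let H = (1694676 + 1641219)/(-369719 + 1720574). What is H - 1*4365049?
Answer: -131034331800/30019 ≈ -4.3650e+6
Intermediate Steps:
H = 74131/30019 (H = 3335895/1350855 = 3335895*(1/1350855) = 74131/30019 ≈ 2.4695)
H - 1*4365049 = 74131/30019 - 1*4365049 = 74131/30019 - 4365049 = -131034331800/30019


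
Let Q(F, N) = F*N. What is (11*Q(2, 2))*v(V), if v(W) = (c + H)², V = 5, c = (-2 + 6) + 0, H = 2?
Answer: 1584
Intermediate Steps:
c = 4 (c = 4 + 0 = 4)
v(W) = 36 (v(W) = (4 + 2)² = 6² = 36)
(11*Q(2, 2))*v(V) = (11*(2*2))*36 = (11*4)*36 = 44*36 = 1584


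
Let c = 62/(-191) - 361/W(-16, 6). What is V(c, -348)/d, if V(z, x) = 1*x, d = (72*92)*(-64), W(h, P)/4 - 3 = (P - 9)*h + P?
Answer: 29/35328 ≈ 0.00082088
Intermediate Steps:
W(h, P) = 12 + 4*P + 4*h*(-9 + P) (W(h, P) = 12 + 4*((P - 9)*h + P) = 12 + 4*((-9 + P)*h + P) = 12 + 4*(h*(-9 + P) + P) = 12 + 4*(P + h*(-9 + P)) = 12 + (4*P + 4*h*(-9 + P)) = 12 + 4*P + 4*h*(-9 + P))
d = -423936 (d = 6624*(-64) = -423936)
c = -4373/2292 (c = 62/(-191) - 361/(12 - 36*(-16) + 4*6 + 4*6*(-16)) = 62*(-1/191) - 361/(12 + 576 + 24 - 384) = -62/191 - 361/228 = -62/191 - 361*1/228 = -62/191 - 19/12 = -4373/2292 ≈ -1.9079)
V(z, x) = x
V(c, -348)/d = -348/(-423936) = -348*(-1/423936) = 29/35328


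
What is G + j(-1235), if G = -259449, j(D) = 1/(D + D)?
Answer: -640839031/2470 ≈ -2.5945e+5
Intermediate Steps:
j(D) = 1/(2*D)
G + j(-1235) = -259449 + (½)/(-1235) = -259449 + (½)*(-1/1235) = -259449 - 1/2470 = -640839031/2470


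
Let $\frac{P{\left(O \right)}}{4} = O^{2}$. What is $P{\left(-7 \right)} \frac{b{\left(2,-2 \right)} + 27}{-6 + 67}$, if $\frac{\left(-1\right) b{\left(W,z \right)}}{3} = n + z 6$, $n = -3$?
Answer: $\frac{14112}{61} \approx 231.34$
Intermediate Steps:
$b{\left(W,z \right)} = 9 - 18 z$ ($b{\left(W,z \right)} = - 3 \left(-3 + z 6\right) = - 3 \left(-3 + 6 z\right) = 9 - 18 z$)
$P{\left(O \right)} = 4 O^{2}$
$P{\left(-7 \right)} \frac{b{\left(2,-2 \right)} + 27}{-6 + 67} = 4 \left(-7\right)^{2} \frac{\left(9 - -36\right) + 27}{-6 + 67} = 4 \cdot 49 \frac{\left(9 + 36\right) + 27}{61} = 196 \left(45 + 27\right) \frac{1}{61} = 196 \cdot 72 \cdot \frac{1}{61} = 196 \cdot \frac{72}{61} = \frac{14112}{61}$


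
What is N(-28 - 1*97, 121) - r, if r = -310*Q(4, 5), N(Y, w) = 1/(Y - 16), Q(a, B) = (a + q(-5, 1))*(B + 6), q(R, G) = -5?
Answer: -480811/141 ≈ -3410.0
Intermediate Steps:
Q(a, B) = (-5 + a)*(6 + B) (Q(a, B) = (a - 5)*(B + 6) = (-5 + a)*(6 + B))
N(Y, w) = 1/(-16 + Y)
r = 3410 (r = -310*(-30 - 5*5 + 6*4 + 5*4) = -310*(-30 - 25 + 24 + 20) = -310*(-11) = 3410)
N(-28 - 1*97, 121) - r = 1/(-16 + (-28 - 1*97)) - 1*3410 = 1/(-16 + (-28 - 97)) - 3410 = 1/(-16 - 125) - 3410 = 1/(-141) - 3410 = -1/141 - 3410 = -480811/141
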